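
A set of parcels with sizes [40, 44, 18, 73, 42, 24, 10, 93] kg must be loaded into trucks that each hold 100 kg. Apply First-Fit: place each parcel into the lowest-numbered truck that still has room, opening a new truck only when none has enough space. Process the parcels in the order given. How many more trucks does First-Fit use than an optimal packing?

0

First-Fit: [40,44,10] [18,73] [42,24] [93] → 4 trucks.
Total size 344 kg; any packing needs at least ⌈344/100⌉ = 4 trucks.
So 4 is already optimal.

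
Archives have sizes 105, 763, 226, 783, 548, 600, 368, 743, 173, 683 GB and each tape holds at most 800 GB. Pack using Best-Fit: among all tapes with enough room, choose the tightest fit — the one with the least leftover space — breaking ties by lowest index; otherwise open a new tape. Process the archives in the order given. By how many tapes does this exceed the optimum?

Best-Fit: [105,226,368] [763] [783] [548] [600,173] [743] [683] → 7 tapes.
Total size 4992 GB; any packing needs at least ⌈4992/800⌉ = 7 tapes.
So 7 is already optimal.

0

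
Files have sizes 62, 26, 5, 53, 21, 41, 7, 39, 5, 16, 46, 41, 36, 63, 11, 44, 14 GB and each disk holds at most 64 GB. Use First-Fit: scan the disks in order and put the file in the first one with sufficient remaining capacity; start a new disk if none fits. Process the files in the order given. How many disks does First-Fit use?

62 GB → disk 1 (remaining 2 GB)
26 GB → disk 2 (remaining 38 GB)
5 GB → disk 2 (remaining 33 GB)
53 GB → disk 3 (remaining 11 GB)
21 GB → disk 2 (remaining 12 GB)
41 GB → disk 4 (remaining 23 GB)
7 GB → disk 2 (remaining 5 GB)
39 GB → disk 5 (remaining 25 GB)
5 GB → disk 2 (remaining 0 GB)
16 GB → disk 4 (remaining 7 GB)
46 GB → disk 6 (remaining 18 GB)
41 GB → disk 7 (remaining 23 GB)
36 GB → disk 8 (remaining 28 GB)
63 GB → disk 9 (remaining 1 GB)
11 GB → disk 3 (remaining 0 GB)
44 GB → disk 10 (remaining 20 GB)
14 GB → disk 5 (remaining 11 GB)

10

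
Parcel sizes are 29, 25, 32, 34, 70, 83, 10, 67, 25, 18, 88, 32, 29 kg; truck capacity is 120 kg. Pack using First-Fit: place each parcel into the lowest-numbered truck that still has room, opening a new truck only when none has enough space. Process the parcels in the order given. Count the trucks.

truck 1: place 29 kg, 91 kg left
truck 1: place 25 kg, 66 kg left
truck 1: place 32 kg, 34 kg left
truck 1: place 34 kg, 0 kg left
truck 2: place 70 kg, 50 kg left
truck 3: place 83 kg, 37 kg left
truck 2: place 10 kg, 40 kg left
truck 4: place 67 kg, 53 kg left
truck 2: place 25 kg, 15 kg left
truck 3: place 18 kg, 19 kg left
truck 5: place 88 kg, 32 kg left
truck 4: place 32 kg, 21 kg left
truck 5: place 29 kg, 3 kg left
Final trucks: [29,25,32,34] [70,10,25] [83,18] [67,32] [88,29].

5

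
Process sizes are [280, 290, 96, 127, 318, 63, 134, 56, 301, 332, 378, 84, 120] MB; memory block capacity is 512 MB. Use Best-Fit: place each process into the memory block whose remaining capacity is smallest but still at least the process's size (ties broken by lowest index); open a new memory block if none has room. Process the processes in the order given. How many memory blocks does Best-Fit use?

memory block 1: place 280 MB, 232 MB left
memory block 2: place 290 MB, 222 MB left
memory block 2: place 96 MB, 126 MB left
memory block 1: place 127 MB, 105 MB left
memory block 3: place 318 MB, 194 MB left
memory block 1: place 63 MB, 42 MB left
memory block 3: place 134 MB, 60 MB left
memory block 3: place 56 MB, 4 MB left
memory block 4: place 301 MB, 211 MB left
memory block 5: place 332 MB, 180 MB left
memory block 6: place 378 MB, 134 MB left
memory block 2: place 84 MB, 42 MB left
memory block 6: place 120 MB, 14 MB left

6 memory blocks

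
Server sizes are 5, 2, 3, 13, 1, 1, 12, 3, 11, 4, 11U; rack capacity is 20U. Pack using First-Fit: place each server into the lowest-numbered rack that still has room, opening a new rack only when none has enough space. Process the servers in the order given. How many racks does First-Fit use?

Put 5U in rack 1; 15U remain.
Put 2U in rack 1; 13U remain.
Put 3U in rack 1; 10U remain.
Put 13U in rack 2; 7U remain.
Put 1U in rack 1; 9U remain.
Put 1U in rack 1; 8U remain.
Put 12U in rack 3; 8U remain.
Put 3U in rack 1; 5U remain.
Put 11U in rack 4; 9U remain.
Put 4U in rack 1; 1U remain.
Put 11U in rack 5; 9U remain.
Final racks: [5,2,3,1,1,3,4] [13] [12] [11] [11].

5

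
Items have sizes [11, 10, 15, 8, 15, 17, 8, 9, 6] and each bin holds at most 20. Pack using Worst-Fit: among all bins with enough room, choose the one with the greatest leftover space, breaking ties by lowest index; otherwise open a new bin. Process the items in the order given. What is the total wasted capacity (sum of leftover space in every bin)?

21

Put 11 in bin 1; 9 remain.
Put 10 in bin 2; 10 remain.
Put 15 in bin 3; 5 remain.
Put 8 in bin 2; 2 remain.
Put 15 in bin 4; 5 remain.
Put 17 in bin 5; 3 remain.
Put 8 in bin 1; 1 remain.
Put 9 in bin 6; 11 remain.
Put 6 in bin 6; 5 remain.
6 bins × 20 = 120; used 99; unused 21.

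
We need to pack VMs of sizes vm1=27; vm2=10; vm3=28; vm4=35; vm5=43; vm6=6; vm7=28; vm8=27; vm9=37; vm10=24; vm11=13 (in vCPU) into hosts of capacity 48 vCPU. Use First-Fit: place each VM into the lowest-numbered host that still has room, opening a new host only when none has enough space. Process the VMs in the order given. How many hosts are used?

host 1: place vm1 (27 vCPU), 21 vCPU left
host 1: place vm2 (10 vCPU), 11 vCPU left
host 2: place vm3 (28 vCPU), 20 vCPU left
host 3: place vm4 (35 vCPU), 13 vCPU left
host 4: place vm5 (43 vCPU), 5 vCPU left
host 1: place vm6 (6 vCPU), 5 vCPU left
host 5: place vm7 (28 vCPU), 20 vCPU left
host 6: place vm8 (27 vCPU), 21 vCPU left
host 7: place vm9 (37 vCPU), 11 vCPU left
host 8: place vm10 (24 vCPU), 24 vCPU left
host 2: place vm11 (13 vCPU), 7 vCPU left

8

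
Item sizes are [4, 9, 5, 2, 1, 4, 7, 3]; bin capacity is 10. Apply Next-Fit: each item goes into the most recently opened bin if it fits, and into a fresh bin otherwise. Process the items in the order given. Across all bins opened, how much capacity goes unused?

15

Put 4 in bin 1; 6 remain.
Put 9 in bin 2; 1 remain.
Put 5 in bin 3; 5 remain.
Put 2 in bin 3; 3 remain.
Put 1 in bin 3; 2 remain.
Put 4 in bin 4; 6 remain.
Put 7 in bin 5; 3 remain.
Put 3 in bin 5; 0 remain.
5 bins × 10 = 50; used 35; unused 15.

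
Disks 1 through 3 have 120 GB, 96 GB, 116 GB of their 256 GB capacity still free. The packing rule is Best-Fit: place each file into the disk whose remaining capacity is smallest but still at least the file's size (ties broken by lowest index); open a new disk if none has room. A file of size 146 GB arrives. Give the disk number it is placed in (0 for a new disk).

No disk has ≥ 146 GB free, so a new disk is opened.

0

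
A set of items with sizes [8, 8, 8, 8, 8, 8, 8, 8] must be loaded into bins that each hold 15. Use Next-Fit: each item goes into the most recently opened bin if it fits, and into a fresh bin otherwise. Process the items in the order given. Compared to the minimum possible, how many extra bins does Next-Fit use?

0

Next-Fit: [8] [8] [8] [8] [8] [8] [8] [8] → 8 bins.
8 items exceed 7.5 (half the capacity), and no two of those can share a bin, so at least 8 bins are needed.
So 8 is already optimal.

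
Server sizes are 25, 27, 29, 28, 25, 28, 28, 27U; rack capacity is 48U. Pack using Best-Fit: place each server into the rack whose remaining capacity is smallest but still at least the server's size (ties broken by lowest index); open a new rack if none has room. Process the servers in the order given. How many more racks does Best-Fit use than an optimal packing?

0

Best-Fit: [25] [27] [29] [28] [25] [28] [28] [27] → 8 racks.
8 servers exceed 24U (half the capacity), and no two of those can share a rack, so at least 8 racks are needed.
So 8 is already optimal.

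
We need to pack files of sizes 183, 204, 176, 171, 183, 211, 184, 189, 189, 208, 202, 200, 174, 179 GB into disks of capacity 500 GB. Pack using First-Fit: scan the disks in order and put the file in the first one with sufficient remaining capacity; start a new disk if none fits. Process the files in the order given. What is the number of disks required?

7 disks

Put 183 GB in disk 1; 317 GB remain.
Put 204 GB in disk 1; 113 GB remain.
Put 176 GB in disk 2; 324 GB remain.
Put 171 GB in disk 2; 153 GB remain.
Put 183 GB in disk 3; 317 GB remain.
Put 211 GB in disk 3; 106 GB remain.
Put 184 GB in disk 4; 316 GB remain.
Put 189 GB in disk 4; 127 GB remain.
Put 189 GB in disk 5; 311 GB remain.
Put 208 GB in disk 5; 103 GB remain.
Put 202 GB in disk 6; 298 GB remain.
Put 200 GB in disk 6; 98 GB remain.
Put 174 GB in disk 7; 326 GB remain.
Put 179 GB in disk 7; 147 GB remain.
Final disks: [183,204] [176,171] [183,211] [184,189] [189,208] [202,200] [174,179].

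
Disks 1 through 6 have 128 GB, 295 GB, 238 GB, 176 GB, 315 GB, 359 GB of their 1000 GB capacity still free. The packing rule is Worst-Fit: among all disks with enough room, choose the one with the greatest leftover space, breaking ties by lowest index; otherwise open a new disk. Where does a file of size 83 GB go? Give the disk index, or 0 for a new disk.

6

Disks with room: disk 1 (128 GB), disk 2 (295 GB), disk 3 (238 GB), disk 4 (176 GB), disk 5 (315 GB), disk 6 (359 GB).
Most room is disk 6 with 359 GB free.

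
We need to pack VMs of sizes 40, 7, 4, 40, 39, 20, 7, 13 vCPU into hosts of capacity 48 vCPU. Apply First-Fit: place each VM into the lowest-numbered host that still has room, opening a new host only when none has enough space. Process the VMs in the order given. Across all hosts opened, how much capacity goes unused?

Put 40 vCPU in host 1; 8 vCPU remain.
Put 7 vCPU in host 1; 1 vCPU remain.
Put 4 vCPU in host 2; 44 vCPU remain.
Put 40 vCPU in host 2; 4 vCPU remain.
Put 39 vCPU in host 3; 9 vCPU remain.
Put 20 vCPU in host 4; 28 vCPU remain.
Put 7 vCPU in host 3; 2 vCPU remain.
Put 13 vCPU in host 4; 15 vCPU remain.
4 hosts × 48 vCPU = 192 vCPU; used 170 vCPU; unused 22 vCPU.

22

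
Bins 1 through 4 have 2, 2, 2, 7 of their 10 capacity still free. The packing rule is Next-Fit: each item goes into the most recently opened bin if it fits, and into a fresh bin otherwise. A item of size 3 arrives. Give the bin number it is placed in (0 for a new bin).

4

Next-Fit only looks at bin 4, which has 7 free.
3 fits there.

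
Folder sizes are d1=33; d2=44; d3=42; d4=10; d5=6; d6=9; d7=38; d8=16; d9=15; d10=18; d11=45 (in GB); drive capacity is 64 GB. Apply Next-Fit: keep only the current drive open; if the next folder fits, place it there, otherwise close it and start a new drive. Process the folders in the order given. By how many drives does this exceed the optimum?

Next-Fit: [33] [44] [42,10,6] [9,38,16] [15,18] [45] → 6 drives.
Total size 276 GB; any packing needs at least ⌈276/64⌉ = 5 drives.
An optimal packing achieves that bound: [45,18] [44,16] [42,15,6] [38,10,9] [33] → 5 drives.
Excess: 6 − 5 = 1.

1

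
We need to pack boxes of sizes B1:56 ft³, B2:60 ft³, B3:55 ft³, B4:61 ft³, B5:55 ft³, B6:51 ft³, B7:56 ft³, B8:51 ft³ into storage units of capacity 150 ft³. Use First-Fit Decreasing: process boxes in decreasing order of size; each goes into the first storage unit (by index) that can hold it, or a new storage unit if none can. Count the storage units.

4

Sorted descending: 61, 60, 56, 56, 55, 55, 51, 51.
61 ft³ → storage unit 1 (remaining 89 ft³)
60 ft³ → storage unit 1 (remaining 29 ft³)
56 ft³ → storage unit 2 (remaining 94 ft³)
56 ft³ → storage unit 2 (remaining 38 ft³)
55 ft³ → storage unit 3 (remaining 95 ft³)
55 ft³ → storage unit 3 (remaining 40 ft³)
51 ft³ → storage unit 4 (remaining 99 ft³)
51 ft³ → storage unit 4 (remaining 48 ft³)
Final storage units: [61,60] [56,56] [55,55] [51,51].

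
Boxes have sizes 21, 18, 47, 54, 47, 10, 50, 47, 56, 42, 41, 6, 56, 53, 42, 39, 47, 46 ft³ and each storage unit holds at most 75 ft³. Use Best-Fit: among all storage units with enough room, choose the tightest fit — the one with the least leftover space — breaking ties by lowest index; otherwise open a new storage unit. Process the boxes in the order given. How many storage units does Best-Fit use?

21 ft³ → storage unit 1 (remaining 54 ft³)
18 ft³ → storage unit 1 (remaining 36 ft³)
47 ft³ → storage unit 2 (remaining 28 ft³)
54 ft³ → storage unit 3 (remaining 21 ft³)
47 ft³ → storage unit 4 (remaining 28 ft³)
10 ft³ → storage unit 3 (remaining 11 ft³)
50 ft³ → storage unit 5 (remaining 25 ft³)
47 ft³ → storage unit 6 (remaining 28 ft³)
56 ft³ → storage unit 7 (remaining 19 ft³)
42 ft³ → storage unit 8 (remaining 33 ft³)
41 ft³ → storage unit 9 (remaining 34 ft³)
6 ft³ → storage unit 3 (remaining 5 ft³)
56 ft³ → storage unit 10 (remaining 19 ft³)
53 ft³ → storage unit 11 (remaining 22 ft³)
42 ft³ → storage unit 12 (remaining 33 ft³)
39 ft³ → storage unit 13 (remaining 36 ft³)
47 ft³ → storage unit 14 (remaining 28 ft³)
46 ft³ → storage unit 15 (remaining 29 ft³)
Final storage units: [21,18] [47] [54,10,6] [47] [50] [47] [56] [42] [41] [56] [53] [42] [39] [47] [46].

15 storage units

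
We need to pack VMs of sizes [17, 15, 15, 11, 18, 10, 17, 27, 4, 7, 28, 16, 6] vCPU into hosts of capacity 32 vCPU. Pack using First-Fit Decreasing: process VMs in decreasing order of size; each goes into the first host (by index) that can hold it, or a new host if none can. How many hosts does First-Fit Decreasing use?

7 hosts

Sorted descending: 28, 27, 18, 17, 17, 16, 15, 15, 11, 10, 7, 6, 4.
28 vCPU → host 1 (remaining 4 vCPU)
27 vCPU → host 2 (remaining 5 vCPU)
18 vCPU → host 3 (remaining 14 vCPU)
17 vCPU → host 4 (remaining 15 vCPU)
17 vCPU → host 5 (remaining 15 vCPU)
16 vCPU → host 6 (remaining 16 vCPU)
15 vCPU → host 4 (remaining 0 vCPU)
15 vCPU → host 5 (remaining 0 vCPU)
11 vCPU → host 3 (remaining 3 vCPU)
10 vCPU → host 6 (remaining 6 vCPU)
7 vCPU → host 7 (remaining 25 vCPU)
6 vCPU → host 6 (remaining 0 vCPU)
4 vCPU → host 1 (remaining 0 vCPU)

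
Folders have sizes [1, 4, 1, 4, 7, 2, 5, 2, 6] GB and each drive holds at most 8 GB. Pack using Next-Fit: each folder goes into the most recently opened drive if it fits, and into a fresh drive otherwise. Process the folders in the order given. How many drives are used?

5

Put 1 GB in drive 1; 7 GB remain.
Put 4 GB in drive 1; 3 GB remain.
Put 1 GB in drive 1; 2 GB remain.
Put 4 GB in drive 2; 4 GB remain.
Put 7 GB in drive 3; 1 GB remain.
Put 2 GB in drive 4; 6 GB remain.
Put 5 GB in drive 4; 1 GB remain.
Put 2 GB in drive 5; 6 GB remain.
Put 6 GB in drive 5; 0 GB remain.
Final drives: [1,4,1] [4] [7] [2,5] [2,6].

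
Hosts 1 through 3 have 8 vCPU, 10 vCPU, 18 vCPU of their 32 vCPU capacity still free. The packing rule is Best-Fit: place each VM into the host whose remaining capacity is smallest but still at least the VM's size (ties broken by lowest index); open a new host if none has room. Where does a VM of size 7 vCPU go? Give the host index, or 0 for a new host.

1

Hosts with room: host 1 (8 vCPU), host 2 (10 vCPU), host 3 (18 vCPU).
Tightest fit is host 1 with 8 vCPU free.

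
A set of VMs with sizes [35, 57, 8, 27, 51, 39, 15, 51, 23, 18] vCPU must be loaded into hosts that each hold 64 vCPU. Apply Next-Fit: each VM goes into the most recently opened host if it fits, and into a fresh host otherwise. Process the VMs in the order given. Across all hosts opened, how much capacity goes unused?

35 vCPU → host 1 (remaining 29 vCPU)
57 vCPU → host 2 (remaining 7 vCPU)
8 vCPU → host 3 (remaining 56 vCPU)
27 vCPU → host 3 (remaining 29 vCPU)
51 vCPU → host 4 (remaining 13 vCPU)
39 vCPU → host 5 (remaining 25 vCPU)
15 vCPU → host 5 (remaining 10 vCPU)
51 vCPU → host 6 (remaining 13 vCPU)
23 vCPU → host 7 (remaining 41 vCPU)
18 vCPU → host 7 (remaining 23 vCPU)
7 hosts × 64 vCPU = 448 vCPU; used 324 vCPU; unused 124 vCPU.

124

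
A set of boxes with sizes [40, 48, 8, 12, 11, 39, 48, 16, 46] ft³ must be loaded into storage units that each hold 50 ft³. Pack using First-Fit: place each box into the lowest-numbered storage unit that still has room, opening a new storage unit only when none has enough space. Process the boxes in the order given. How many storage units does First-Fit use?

storage unit 1: place 40 ft³, 10 ft³ left
storage unit 2: place 48 ft³, 2 ft³ left
storage unit 1: place 8 ft³, 2 ft³ left
storage unit 3: place 12 ft³, 38 ft³ left
storage unit 3: place 11 ft³, 27 ft³ left
storage unit 4: place 39 ft³, 11 ft³ left
storage unit 5: place 48 ft³, 2 ft³ left
storage unit 3: place 16 ft³, 11 ft³ left
storage unit 6: place 46 ft³, 4 ft³ left

6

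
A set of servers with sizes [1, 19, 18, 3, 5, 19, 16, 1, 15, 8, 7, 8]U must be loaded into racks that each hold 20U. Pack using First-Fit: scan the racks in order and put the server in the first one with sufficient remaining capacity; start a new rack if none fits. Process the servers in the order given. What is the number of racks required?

7

1U → rack 1 (remaining 19U)
19U → rack 1 (remaining 0U)
18U → rack 2 (remaining 2U)
3U → rack 3 (remaining 17U)
5U → rack 3 (remaining 12U)
19U → rack 4 (remaining 1U)
16U → rack 5 (remaining 4U)
1U → rack 2 (remaining 1U)
15U → rack 6 (remaining 5U)
8U → rack 3 (remaining 4U)
7U → rack 7 (remaining 13U)
8U → rack 7 (remaining 5U)
Final racks: [1,19] [18,1] [3,5,8] [19] [16] [15] [7,8].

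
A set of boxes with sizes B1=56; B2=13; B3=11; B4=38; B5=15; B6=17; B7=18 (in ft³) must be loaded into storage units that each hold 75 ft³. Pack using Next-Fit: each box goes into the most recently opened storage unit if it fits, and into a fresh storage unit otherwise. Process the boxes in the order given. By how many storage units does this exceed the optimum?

0

Next-Fit: [56,13] [11,38,15] [17,18] → 3 storage units.
Total size 168 ft³; any packing needs at least ⌈168/75⌉ = 3 storage units.
So 3 is already optimal.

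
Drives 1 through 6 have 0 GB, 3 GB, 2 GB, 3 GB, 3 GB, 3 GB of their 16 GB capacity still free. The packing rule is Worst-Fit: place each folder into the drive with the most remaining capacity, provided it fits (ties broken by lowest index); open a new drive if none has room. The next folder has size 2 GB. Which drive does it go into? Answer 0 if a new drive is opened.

Drives with room: drive 2 (3 GB), drive 3 (2 GB), drive 4 (3 GB), drive 5 (3 GB), drive 6 (3 GB).
Most room is drive 2 with 3 GB free.

2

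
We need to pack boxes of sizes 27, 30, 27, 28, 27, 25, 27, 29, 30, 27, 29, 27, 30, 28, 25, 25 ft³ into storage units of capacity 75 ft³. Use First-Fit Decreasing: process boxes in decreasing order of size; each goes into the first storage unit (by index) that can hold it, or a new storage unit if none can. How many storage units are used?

8 storage units

Sorted descending: 30, 30, 30, 29, 29, 28, 28, 27, 27, 27, 27, 27, 27, 25, 25, 25.
storage unit 1: place 30 ft³, 45 ft³ left
storage unit 1: place 30 ft³, 15 ft³ left
storage unit 2: place 30 ft³, 45 ft³ left
storage unit 2: place 29 ft³, 16 ft³ left
storage unit 3: place 29 ft³, 46 ft³ left
storage unit 3: place 28 ft³, 18 ft³ left
storage unit 4: place 28 ft³, 47 ft³ left
storage unit 4: place 27 ft³, 20 ft³ left
storage unit 5: place 27 ft³, 48 ft³ left
storage unit 5: place 27 ft³, 21 ft³ left
storage unit 6: place 27 ft³, 48 ft³ left
storage unit 6: place 27 ft³, 21 ft³ left
storage unit 7: place 27 ft³, 48 ft³ left
storage unit 7: place 25 ft³, 23 ft³ left
storage unit 8: place 25 ft³, 50 ft³ left
storage unit 8: place 25 ft³, 25 ft³ left
Final storage units: [30,30] [30,29] [29,28] [28,27] [27,27] [27,27] [27,25] [25,25].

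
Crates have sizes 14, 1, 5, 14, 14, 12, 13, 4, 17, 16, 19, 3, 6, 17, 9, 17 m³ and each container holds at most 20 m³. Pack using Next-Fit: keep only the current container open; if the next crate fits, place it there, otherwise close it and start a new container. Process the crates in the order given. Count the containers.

container 1: place 14 m³, 6 m³ left
container 1: place 1 m³, 5 m³ left
container 1: place 5 m³, 0 m³ left
container 2: place 14 m³, 6 m³ left
container 3: place 14 m³, 6 m³ left
container 4: place 12 m³, 8 m³ left
container 5: place 13 m³, 7 m³ left
container 5: place 4 m³, 3 m³ left
container 6: place 17 m³, 3 m³ left
container 7: place 16 m³, 4 m³ left
container 8: place 19 m³, 1 m³ left
container 9: place 3 m³, 17 m³ left
container 9: place 6 m³, 11 m³ left
container 10: place 17 m³, 3 m³ left
container 11: place 9 m³, 11 m³ left
container 12: place 17 m³, 3 m³ left
Final containers: [14,1,5] [14] [14] [12] [13,4] [17] [16] [19] [3,6] [17] [9] [17].

12 containers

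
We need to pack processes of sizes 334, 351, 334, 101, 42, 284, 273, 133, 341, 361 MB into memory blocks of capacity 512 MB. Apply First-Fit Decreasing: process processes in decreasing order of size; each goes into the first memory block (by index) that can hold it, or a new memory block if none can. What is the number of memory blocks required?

Sorted descending: 361, 351, 341, 334, 334, 284, 273, 133, 101, 42.
361 MB → memory block 1 (remaining 151 MB)
351 MB → memory block 2 (remaining 161 MB)
341 MB → memory block 3 (remaining 171 MB)
334 MB → memory block 4 (remaining 178 MB)
334 MB → memory block 5 (remaining 178 MB)
284 MB → memory block 6 (remaining 228 MB)
273 MB → memory block 7 (remaining 239 MB)
133 MB → memory block 1 (remaining 18 MB)
101 MB → memory block 2 (remaining 60 MB)
42 MB → memory block 2 (remaining 18 MB)

7 memory blocks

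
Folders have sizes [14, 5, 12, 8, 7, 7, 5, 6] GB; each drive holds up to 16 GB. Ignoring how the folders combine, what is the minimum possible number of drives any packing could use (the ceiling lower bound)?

4

Total size = 14 + 5 + 12 + 8 + 7 + 7 + 5 + 6 = 64 GB.
⌈64 / 16⌉ = 4.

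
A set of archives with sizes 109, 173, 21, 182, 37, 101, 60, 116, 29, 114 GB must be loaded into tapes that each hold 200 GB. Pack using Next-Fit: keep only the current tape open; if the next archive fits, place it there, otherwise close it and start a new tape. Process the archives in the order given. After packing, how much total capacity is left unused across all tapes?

109 GB → tape 1 (remaining 91 GB)
173 GB → tape 2 (remaining 27 GB)
21 GB → tape 2 (remaining 6 GB)
182 GB → tape 3 (remaining 18 GB)
37 GB → tape 4 (remaining 163 GB)
101 GB → tape 4 (remaining 62 GB)
60 GB → tape 4 (remaining 2 GB)
116 GB → tape 5 (remaining 84 GB)
29 GB → tape 5 (remaining 55 GB)
114 GB → tape 6 (remaining 86 GB)
6 tapes × 200 GB = 1200 GB; used 942 GB; unused 258 GB.

258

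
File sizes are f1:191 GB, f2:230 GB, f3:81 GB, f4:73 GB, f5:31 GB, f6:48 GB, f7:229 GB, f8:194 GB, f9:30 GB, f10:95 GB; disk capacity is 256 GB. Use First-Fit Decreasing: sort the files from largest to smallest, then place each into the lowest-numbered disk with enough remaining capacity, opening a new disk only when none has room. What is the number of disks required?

Sorted descending: 230, 229, 194, 191, 95, 81, 73, 48, 31, 30.
Put 230 GB in disk 1; 26 GB remain.
Put 229 GB in disk 2; 27 GB remain.
Put 194 GB in disk 3; 62 GB remain.
Put 191 GB in disk 4; 65 GB remain.
Put 95 GB in disk 5; 161 GB remain.
Put 81 GB in disk 5; 80 GB remain.
Put 73 GB in disk 5; 7 GB remain.
Put 48 GB in disk 3; 14 GB remain.
Put 31 GB in disk 4; 34 GB remain.
Put 30 GB in disk 4; 4 GB remain.

5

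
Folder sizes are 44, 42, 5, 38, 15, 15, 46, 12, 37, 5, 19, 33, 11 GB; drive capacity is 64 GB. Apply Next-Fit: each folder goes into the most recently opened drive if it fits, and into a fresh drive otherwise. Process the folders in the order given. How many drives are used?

6 drives

44 GB → drive 1 (remaining 20 GB)
42 GB → drive 2 (remaining 22 GB)
5 GB → drive 2 (remaining 17 GB)
38 GB → drive 3 (remaining 26 GB)
15 GB → drive 3 (remaining 11 GB)
15 GB → drive 4 (remaining 49 GB)
46 GB → drive 4 (remaining 3 GB)
12 GB → drive 5 (remaining 52 GB)
37 GB → drive 5 (remaining 15 GB)
5 GB → drive 5 (remaining 10 GB)
19 GB → drive 6 (remaining 45 GB)
33 GB → drive 6 (remaining 12 GB)
11 GB → drive 6 (remaining 1 GB)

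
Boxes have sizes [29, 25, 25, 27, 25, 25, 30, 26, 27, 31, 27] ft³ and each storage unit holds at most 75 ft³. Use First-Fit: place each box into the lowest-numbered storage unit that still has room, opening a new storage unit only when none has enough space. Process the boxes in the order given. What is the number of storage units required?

Put 29 ft³ in storage unit 1; 46 ft³ remain.
Put 25 ft³ in storage unit 1; 21 ft³ remain.
Put 25 ft³ in storage unit 2; 50 ft³ remain.
Put 27 ft³ in storage unit 2; 23 ft³ remain.
Put 25 ft³ in storage unit 3; 50 ft³ remain.
Put 25 ft³ in storage unit 3; 25 ft³ remain.
Put 30 ft³ in storage unit 4; 45 ft³ remain.
Put 26 ft³ in storage unit 4; 19 ft³ remain.
Put 27 ft³ in storage unit 5; 48 ft³ remain.
Put 31 ft³ in storage unit 5; 17 ft³ remain.
Put 27 ft³ in storage unit 6; 48 ft³ remain.
Final storage units: [29,25] [25,27] [25,25] [30,26] [27,31] [27].

6 storage units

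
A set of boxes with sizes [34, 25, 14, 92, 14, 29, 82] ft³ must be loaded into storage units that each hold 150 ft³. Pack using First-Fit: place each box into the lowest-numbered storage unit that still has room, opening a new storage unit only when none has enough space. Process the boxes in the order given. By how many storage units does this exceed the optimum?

First-Fit: [34,25,14,14,29] [92] [82] → 3 storage units.
Total size 290 ft³; any packing needs at least ⌈290/150⌉ = 2 storage units.
An optimal packing achieves that bound: [92,34,14] [82,29,25,14] → 2 storage units.
Excess: 3 − 2 = 1.

1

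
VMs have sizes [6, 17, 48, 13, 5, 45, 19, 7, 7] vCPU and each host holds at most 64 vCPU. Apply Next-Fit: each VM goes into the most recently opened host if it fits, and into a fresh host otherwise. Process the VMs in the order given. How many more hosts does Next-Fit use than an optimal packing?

1

Next-Fit: [6,17] [48,13] [5,45] [19,7,7] → 4 hosts.
Total size 167 vCPU; any packing needs at least ⌈167/64⌉ = 3 hosts.
An optimal packing achieves that bound: [48,13] [45,19] [17,7,7,6,5] → 3 hosts.
Excess: 4 − 3 = 1.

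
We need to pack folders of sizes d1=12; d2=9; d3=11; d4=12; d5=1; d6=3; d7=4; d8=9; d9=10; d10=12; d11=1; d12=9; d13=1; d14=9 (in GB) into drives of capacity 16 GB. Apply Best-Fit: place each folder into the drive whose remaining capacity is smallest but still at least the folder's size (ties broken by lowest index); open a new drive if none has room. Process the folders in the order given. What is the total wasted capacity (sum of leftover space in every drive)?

41

drive 1: place d1 (12 GB), 4 GB left
drive 2: place d2 (9 GB), 7 GB left
drive 3: place d3 (11 GB), 5 GB left
drive 4: place d4 (12 GB), 4 GB left
drive 1: place d5 (1 GB), 3 GB left
drive 1: place d6 (3 GB), 0 GB left
drive 4: place d7 (4 GB), 0 GB left
drive 5: place d8 (9 GB), 7 GB left
drive 6: place d9 (10 GB), 6 GB left
drive 7: place d10 (12 GB), 4 GB left
drive 7: place d11 (1 GB), 3 GB left
drive 8: place d12 (9 GB), 7 GB left
drive 7: place d13 (1 GB), 2 GB left
drive 9: place d14 (9 GB), 7 GB left
9 drives × 16 GB = 144 GB; used 103 GB; unused 41 GB.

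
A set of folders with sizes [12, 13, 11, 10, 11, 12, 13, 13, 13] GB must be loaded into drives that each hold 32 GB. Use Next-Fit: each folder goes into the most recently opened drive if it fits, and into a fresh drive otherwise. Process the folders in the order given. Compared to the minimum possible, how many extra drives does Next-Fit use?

Next-Fit: [12,13] [11,10,11] [12,13] [13,13] → 4 drives.
Total size 108 GB; any packing needs at least ⌈108/32⌉ = 4 drives.
So 4 is already optimal.

0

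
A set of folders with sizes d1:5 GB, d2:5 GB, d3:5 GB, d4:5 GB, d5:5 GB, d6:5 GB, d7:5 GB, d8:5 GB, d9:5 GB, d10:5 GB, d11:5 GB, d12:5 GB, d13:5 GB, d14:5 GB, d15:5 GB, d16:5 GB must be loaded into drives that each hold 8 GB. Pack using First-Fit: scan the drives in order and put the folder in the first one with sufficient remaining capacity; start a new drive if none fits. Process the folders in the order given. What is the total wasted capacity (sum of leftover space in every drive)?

48

drive 1: place d1 (5 GB), 3 GB left
drive 2: place d2 (5 GB), 3 GB left
drive 3: place d3 (5 GB), 3 GB left
drive 4: place d4 (5 GB), 3 GB left
drive 5: place d5 (5 GB), 3 GB left
drive 6: place d6 (5 GB), 3 GB left
drive 7: place d7 (5 GB), 3 GB left
drive 8: place d8 (5 GB), 3 GB left
drive 9: place d9 (5 GB), 3 GB left
drive 10: place d10 (5 GB), 3 GB left
drive 11: place d11 (5 GB), 3 GB left
drive 12: place d12 (5 GB), 3 GB left
drive 13: place d13 (5 GB), 3 GB left
drive 14: place d14 (5 GB), 3 GB left
drive 15: place d15 (5 GB), 3 GB left
drive 16: place d16 (5 GB), 3 GB left
16 drives × 8 GB = 128 GB; used 80 GB; unused 48 GB.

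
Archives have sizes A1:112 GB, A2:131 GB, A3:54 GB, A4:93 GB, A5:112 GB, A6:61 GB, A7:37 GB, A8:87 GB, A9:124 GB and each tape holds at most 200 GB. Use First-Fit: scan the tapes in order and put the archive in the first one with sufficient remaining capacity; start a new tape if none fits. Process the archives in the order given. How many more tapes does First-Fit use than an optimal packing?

0

First-Fit: [112,54] [131,61] [93,37] [112,87] [124] → 5 tapes.
Total size 811 GB; any packing needs at least ⌈811/200⌉ = 5 tapes.
So 5 is already optimal.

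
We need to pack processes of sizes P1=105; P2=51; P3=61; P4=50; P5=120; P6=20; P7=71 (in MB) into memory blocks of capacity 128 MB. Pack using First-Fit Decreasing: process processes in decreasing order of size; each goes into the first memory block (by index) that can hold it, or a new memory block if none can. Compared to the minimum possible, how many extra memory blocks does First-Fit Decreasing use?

0

First-Fit Decreasing: [120] [105,20] [71,51] [61,50] → 4 memory blocks.
Total size 478 MB; any packing needs at least ⌈478/128⌉ = 4 memory blocks.
So 4 is already optimal.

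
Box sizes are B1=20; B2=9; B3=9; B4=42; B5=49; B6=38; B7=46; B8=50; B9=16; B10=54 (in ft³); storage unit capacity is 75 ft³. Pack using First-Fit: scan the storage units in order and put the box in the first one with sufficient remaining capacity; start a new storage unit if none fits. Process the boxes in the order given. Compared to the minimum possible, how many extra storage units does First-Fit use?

1

First-Fit: [20,9,9,16] [42] [49] [38] [46] [50] [54] → 7 storage units.
6 boxes exceed 37.5 ft³ (half the capacity), and no two of those can share a storage unit, so at least 6 storage units are needed.
An optimal packing achieves that bound: [54,20] [50,16,9] [49,9] [46] [42] [38] → 6 storage units.
Excess: 7 − 6 = 1.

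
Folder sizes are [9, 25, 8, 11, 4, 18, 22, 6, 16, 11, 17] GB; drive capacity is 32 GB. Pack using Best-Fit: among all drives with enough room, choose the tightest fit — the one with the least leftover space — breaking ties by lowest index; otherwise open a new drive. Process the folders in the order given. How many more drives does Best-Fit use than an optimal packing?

1

Best-Fit: [9,8,11,4] [25,6] [18,11] [22] [16] [17] → 6 drives.
Total size 147 GB; any packing needs at least ⌈147/32⌉ = 5 drives.
An optimal packing achieves that bound: [25,6] [22,9] [18,11] [17,11,4] [16,8] → 5 drives.
Excess: 6 − 5 = 1.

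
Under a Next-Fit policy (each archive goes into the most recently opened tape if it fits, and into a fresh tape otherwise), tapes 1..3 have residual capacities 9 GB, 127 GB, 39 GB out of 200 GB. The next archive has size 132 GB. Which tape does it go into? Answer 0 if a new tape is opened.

0

Next-Fit only looks at tape 3, which has 39 GB free.
132 GB does not fit, so a new tape is opened.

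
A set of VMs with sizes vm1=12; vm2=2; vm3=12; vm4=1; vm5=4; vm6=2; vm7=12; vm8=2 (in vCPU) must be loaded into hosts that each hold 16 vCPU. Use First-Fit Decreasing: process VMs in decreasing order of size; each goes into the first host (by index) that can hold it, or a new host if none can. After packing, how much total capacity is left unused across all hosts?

Sorted descending: 12, 12, 12, 4, 2, 2, 2, 1.
host 1: place 12 vCPU, 4 vCPU left
host 2: place 12 vCPU, 4 vCPU left
host 3: place 12 vCPU, 4 vCPU left
host 1: place 4 vCPU, 0 vCPU left
host 2: place 2 vCPU, 2 vCPU left
host 2: place 2 vCPU, 0 vCPU left
host 3: place 2 vCPU, 2 vCPU left
host 3: place 1 vCPU, 1 vCPU left
3 hosts × 16 vCPU = 48 vCPU; used 47 vCPU; unused 1 vCPU.

1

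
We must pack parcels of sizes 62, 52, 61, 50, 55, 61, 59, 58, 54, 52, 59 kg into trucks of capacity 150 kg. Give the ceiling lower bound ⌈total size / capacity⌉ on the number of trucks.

Total size = 62 + 52 + 61 + 50 + 55 + 61 + 59 + 58 + 54 + 52 + 59 = 623 kg.
⌈623 / 150⌉ = 5.

5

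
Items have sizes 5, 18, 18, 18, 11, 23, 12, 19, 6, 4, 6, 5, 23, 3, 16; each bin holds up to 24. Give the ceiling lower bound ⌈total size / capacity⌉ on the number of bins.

8

Total size = 5 + 18 + 18 + 18 + 11 + 23 + 12 + 19 + 6 + 4 + 6 + 5 + 23 + 3 + 16 = 187.
⌈187 / 24⌉ = 8.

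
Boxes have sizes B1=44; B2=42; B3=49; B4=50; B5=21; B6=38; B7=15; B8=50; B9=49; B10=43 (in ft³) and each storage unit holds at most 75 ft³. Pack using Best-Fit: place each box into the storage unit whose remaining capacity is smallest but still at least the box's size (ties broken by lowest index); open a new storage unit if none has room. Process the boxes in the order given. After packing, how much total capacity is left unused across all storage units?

199

Put B1 (44 ft³) in storage unit 1; 31 ft³ remain.
Put B2 (42 ft³) in storage unit 2; 33 ft³ remain.
Put B3 (49 ft³) in storage unit 3; 26 ft³ remain.
Put B4 (50 ft³) in storage unit 4; 25 ft³ remain.
Put B5 (21 ft³) in storage unit 4; 4 ft³ remain.
Put B6 (38 ft³) in storage unit 5; 37 ft³ remain.
Put B7 (15 ft³) in storage unit 3; 11 ft³ remain.
Put B8 (50 ft³) in storage unit 6; 25 ft³ remain.
Put B9 (49 ft³) in storage unit 7; 26 ft³ remain.
Put B10 (43 ft³) in storage unit 8; 32 ft³ remain.
8 storage units × 75 ft³ = 600 ft³; used 401 ft³; unused 199 ft³.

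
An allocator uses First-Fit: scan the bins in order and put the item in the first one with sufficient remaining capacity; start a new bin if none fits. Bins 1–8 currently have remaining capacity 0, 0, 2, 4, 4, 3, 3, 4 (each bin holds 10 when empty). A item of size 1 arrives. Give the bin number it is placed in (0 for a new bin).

Bins with room: bin 3 (2), bin 4 (4), bin 5 (4), bin 6 (3), bin 7 (3), bin 8 (4).
The first with room is bin 3.

3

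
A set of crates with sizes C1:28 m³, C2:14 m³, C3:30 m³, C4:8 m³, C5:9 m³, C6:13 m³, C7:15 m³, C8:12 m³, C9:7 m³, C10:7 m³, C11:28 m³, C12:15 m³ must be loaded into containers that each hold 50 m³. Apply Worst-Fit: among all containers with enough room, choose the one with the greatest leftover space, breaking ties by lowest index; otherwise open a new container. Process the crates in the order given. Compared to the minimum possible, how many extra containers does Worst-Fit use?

Worst-Fit: [28,14,7] [30,8,9] [13,15,12,7] [28,15] → 4 containers.
Total size 186 m³; any packing needs at least ⌈186/50⌉ = 4 containers.
So 4 is already optimal.

0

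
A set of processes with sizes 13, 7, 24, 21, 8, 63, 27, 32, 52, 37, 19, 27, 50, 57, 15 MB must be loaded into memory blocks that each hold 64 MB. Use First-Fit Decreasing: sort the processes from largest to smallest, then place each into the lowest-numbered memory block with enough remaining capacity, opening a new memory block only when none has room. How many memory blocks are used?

8

Sorted descending: 63, 57, 52, 50, 37, 32, 27, 27, 24, 21, 19, 15, 13, 8, 7.
63 MB → memory block 1 (remaining 1 MB)
57 MB → memory block 2 (remaining 7 MB)
52 MB → memory block 3 (remaining 12 MB)
50 MB → memory block 4 (remaining 14 MB)
37 MB → memory block 5 (remaining 27 MB)
32 MB → memory block 6 (remaining 32 MB)
27 MB → memory block 5 (remaining 0 MB)
27 MB → memory block 6 (remaining 5 MB)
24 MB → memory block 7 (remaining 40 MB)
21 MB → memory block 7 (remaining 19 MB)
19 MB → memory block 7 (remaining 0 MB)
15 MB → memory block 8 (remaining 49 MB)
13 MB → memory block 4 (remaining 1 MB)
8 MB → memory block 3 (remaining 4 MB)
7 MB → memory block 2 (remaining 0 MB)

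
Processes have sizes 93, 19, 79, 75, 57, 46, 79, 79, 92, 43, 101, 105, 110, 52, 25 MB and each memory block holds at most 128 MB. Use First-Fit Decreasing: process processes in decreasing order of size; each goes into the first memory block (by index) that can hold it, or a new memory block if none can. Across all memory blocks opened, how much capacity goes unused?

225

Sorted descending: 110, 105, 101, 93, 92, 79, 79, 79, 75, 57, 52, 46, 43, 25, 19.
memory block 1: place 110 MB, 18 MB left
memory block 2: place 105 MB, 23 MB left
memory block 3: place 101 MB, 27 MB left
memory block 4: place 93 MB, 35 MB left
memory block 5: place 92 MB, 36 MB left
memory block 6: place 79 MB, 49 MB left
memory block 7: place 79 MB, 49 MB left
memory block 8: place 79 MB, 49 MB left
memory block 9: place 75 MB, 53 MB left
memory block 10: place 57 MB, 71 MB left
memory block 9: place 52 MB, 1 MB left
memory block 6: place 46 MB, 3 MB left
memory block 7: place 43 MB, 6 MB left
memory block 3: place 25 MB, 2 MB left
memory block 2: place 19 MB, 4 MB left
10 memory blocks × 128 MB = 1280 MB; used 1055 MB; unused 225 MB.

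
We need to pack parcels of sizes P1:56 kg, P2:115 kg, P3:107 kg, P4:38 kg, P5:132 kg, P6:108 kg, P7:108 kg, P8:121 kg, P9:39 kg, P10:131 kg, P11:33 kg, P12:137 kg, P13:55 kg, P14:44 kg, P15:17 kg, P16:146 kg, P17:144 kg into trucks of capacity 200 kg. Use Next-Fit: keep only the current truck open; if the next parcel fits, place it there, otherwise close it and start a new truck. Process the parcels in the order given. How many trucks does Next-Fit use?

P1 (56 kg) → truck 1 (remaining 144 kg)
P2 (115 kg) → truck 1 (remaining 29 kg)
P3 (107 kg) → truck 2 (remaining 93 kg)
P4 (38 kg) → truck 2 (remaining 55 kg)
P5 (132 kg) → truck 3 (remaining 68 kg)
P6 (108 kg) → truck 4 (remaining 92 kg)
P7 (108 kg) → truck 5 (remaining 92 kg)
P8 (121 kg) → truck 6 (remaining 79 kg)
P9 (39 kg) → truck 6 (remaining 40 kg)
P10 (131 kg) → truck 7 (remaining 69 kg)
P11 (33 kg) → truck 7 (remaining 36 kg)
P12 (137 kg) → truck 8 (remaining 63 kg)
P13 (55 kg) → truck 8 (remaining 8 kg)
P14 (44 kg) → truck 9 (remaining 156 kg)
P15 (17 kg) → truck 9 (remaining 139 kg)
P16 (146 kg) → truck 10 (remaining 54 kg)
P17 (144 kg) → truck 11 (remaining 56 kg)
Final trucks: [56,115] [107,38] [132] [108] [108] [121,39] [131,33] [137,55] [44,17] [146] [144].

11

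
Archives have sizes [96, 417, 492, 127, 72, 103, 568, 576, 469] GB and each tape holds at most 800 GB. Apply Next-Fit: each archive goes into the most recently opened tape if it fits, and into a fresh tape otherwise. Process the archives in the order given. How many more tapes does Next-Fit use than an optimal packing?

0

Next-Fit: [96,417] [492,127,72,103] [568] [576] [469] → 5 tapes.
5 archives exceed 400 GB (half the capacity), and no two of those can share a tape, so at least 5 tapes are needed.
So 5 is already optimal.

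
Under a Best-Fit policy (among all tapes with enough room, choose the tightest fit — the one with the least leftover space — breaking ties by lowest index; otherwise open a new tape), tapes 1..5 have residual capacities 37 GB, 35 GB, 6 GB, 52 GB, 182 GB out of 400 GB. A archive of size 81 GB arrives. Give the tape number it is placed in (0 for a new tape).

5

Tapes with room: tape 5 (182 GB).
Tightest fit is tape 5 with 182 GB free.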